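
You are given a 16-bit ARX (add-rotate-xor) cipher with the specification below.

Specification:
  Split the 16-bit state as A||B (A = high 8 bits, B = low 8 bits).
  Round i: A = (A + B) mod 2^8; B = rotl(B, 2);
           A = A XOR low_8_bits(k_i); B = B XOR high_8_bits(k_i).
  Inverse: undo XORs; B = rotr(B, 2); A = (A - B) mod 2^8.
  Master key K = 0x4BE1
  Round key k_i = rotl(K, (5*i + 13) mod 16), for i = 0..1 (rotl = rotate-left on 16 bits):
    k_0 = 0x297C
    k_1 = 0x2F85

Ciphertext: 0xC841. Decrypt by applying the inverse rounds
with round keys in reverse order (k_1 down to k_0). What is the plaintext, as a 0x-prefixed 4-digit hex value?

0x22AC

s_0 = ciphertext = 0xC841
s_1 = InvRound(s_0, k_1) = 0xB29B
s_2 = InvRound(s_1, k_0) = 0x22AC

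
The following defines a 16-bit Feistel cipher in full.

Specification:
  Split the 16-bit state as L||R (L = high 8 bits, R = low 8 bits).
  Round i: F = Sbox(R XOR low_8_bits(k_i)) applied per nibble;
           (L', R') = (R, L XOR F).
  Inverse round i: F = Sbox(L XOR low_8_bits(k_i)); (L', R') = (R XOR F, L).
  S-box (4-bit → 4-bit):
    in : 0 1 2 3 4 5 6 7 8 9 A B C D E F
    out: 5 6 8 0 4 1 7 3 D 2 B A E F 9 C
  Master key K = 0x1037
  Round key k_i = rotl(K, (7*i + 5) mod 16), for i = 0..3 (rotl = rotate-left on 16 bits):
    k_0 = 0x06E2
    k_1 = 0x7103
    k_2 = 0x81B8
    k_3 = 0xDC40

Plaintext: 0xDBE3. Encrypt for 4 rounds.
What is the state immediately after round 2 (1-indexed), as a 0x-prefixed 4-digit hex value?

s_0 = plaintext = 0xDBE3
s_1 = Round(s_0, k_0) = 0xE38D
s_2 = Round(s_1, k_1) = 0x8D3A
s_3 = Round(s_2, k_2) = 0x3A55
s_4 = Round(s_3, k_3) = 0x555B

0x8D3A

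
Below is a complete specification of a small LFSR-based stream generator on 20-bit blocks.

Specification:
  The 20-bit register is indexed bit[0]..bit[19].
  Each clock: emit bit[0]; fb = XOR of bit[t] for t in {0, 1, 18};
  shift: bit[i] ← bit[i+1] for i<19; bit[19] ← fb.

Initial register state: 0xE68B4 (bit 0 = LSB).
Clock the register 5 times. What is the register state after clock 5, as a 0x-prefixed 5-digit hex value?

0x4F345

reg_0 = 0xE68B4
clock 1: out=0, reg = 0xF345A
clock 2: out=0, reg = 0x79A2D
clock 3: out=1, reg = 0x3CD16
clock 4: out=0, reg = 0x9E68B
clock 5: out=1, reg = 0x4F345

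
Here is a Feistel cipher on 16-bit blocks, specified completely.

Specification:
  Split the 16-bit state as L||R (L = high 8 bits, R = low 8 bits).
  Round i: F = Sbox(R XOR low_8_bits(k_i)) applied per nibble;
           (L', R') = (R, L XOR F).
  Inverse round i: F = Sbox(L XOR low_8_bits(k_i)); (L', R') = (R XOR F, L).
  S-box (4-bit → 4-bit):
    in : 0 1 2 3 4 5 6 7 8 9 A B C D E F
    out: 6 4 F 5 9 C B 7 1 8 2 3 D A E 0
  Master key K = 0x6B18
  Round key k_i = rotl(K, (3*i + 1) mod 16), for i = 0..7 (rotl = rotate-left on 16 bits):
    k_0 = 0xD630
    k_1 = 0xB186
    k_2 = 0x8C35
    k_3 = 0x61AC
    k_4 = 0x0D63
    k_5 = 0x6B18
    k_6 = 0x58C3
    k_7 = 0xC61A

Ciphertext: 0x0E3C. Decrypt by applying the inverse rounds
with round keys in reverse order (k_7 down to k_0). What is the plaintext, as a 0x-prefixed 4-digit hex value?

s_0 = ciphertext = 0x0E3C
s_1 = InvRound(s_0, k_7) = 0x750E
s_2 = InvRound(s_1, k_6) = 0x3575
s_3 = InvRound(s_2, k_5) = 0x8F35
s_4 = InvRound(s_3, k_4) = 0xD88F
s_5 = InvRound(s_4, k_3) = 0xF6D8
s_6 = InvRound(s_5, k_2) = 0x0DF6
s_7 = InvRound(s_6, k_1) = 0xE50D
s_8 = InvRound(s_7, k_0) = 0xA1E5

0xA1E5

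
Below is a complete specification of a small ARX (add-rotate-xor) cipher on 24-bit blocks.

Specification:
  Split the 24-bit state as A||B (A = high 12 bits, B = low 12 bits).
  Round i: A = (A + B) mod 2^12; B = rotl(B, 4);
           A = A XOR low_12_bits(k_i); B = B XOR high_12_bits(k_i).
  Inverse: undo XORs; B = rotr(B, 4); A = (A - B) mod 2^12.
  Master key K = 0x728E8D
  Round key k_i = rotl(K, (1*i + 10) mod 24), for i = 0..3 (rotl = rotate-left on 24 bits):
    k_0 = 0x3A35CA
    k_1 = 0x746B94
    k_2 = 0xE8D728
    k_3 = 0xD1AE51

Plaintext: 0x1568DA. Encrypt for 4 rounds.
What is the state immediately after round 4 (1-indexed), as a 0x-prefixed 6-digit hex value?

0x5FADBB

s_0 = plaintext = 0x1568DA
s_1 = Round(s_0, k_0) = 0xFFAE0B
s_2 = Round(s_1, k_1) = 0x5917F8
s_3 = Round(s_2, k_2) = 0xAA110A
s_4 = Round(s_3, k_3) = 0x5FADBB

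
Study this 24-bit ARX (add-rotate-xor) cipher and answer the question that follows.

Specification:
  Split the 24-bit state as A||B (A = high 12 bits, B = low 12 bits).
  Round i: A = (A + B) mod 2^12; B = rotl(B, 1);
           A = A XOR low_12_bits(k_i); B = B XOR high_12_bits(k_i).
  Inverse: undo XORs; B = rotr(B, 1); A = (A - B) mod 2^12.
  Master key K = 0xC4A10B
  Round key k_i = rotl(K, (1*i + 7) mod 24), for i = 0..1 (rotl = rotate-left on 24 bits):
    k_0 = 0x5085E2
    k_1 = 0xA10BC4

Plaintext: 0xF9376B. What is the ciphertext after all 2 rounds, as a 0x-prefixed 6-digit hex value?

s_0 = plaintext = 0xF9376B
s_1 = Round(s_0, k_0) = 0x31CBDE
s_2 = Round(s_1, k_1) = 0x53EDAD

0x53EDAD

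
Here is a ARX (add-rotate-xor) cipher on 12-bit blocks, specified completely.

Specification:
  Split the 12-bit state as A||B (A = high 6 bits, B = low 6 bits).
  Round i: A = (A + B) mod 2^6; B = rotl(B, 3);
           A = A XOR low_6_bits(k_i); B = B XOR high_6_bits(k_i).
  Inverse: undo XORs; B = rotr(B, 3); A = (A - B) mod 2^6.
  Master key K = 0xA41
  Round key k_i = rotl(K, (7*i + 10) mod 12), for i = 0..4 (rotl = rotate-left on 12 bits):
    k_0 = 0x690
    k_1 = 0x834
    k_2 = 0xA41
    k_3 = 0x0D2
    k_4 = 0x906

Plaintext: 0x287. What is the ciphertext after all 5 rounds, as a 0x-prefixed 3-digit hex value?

s_0 = plaintext = 0x287
s_1 = Round(s_0, k_0) = 0x062
s_2 = Round(s_1, k_1) = 0x5F4
s_3 = Round(s_2, k_2) = 0x28F
s_4 = Round(s_3, k_3) = 0x2FA
s_5 = Round(s_4, k_4) = 0x0F3

0x0F3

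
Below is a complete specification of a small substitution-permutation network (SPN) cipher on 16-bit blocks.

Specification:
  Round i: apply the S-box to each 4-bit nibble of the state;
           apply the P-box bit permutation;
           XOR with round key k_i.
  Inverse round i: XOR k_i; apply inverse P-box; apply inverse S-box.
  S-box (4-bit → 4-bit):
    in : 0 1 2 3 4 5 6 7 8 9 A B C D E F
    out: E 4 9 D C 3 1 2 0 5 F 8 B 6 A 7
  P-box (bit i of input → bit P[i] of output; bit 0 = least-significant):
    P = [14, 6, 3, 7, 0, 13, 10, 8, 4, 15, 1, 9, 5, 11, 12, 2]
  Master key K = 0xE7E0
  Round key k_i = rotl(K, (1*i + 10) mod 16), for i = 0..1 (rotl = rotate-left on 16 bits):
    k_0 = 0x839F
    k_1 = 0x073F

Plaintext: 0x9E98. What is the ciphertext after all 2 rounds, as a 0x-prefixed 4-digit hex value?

0x96EF

s_0 = plaintext = 0x9E98
s_1 = Round(s_0, k_0) = 0x15BE
s_2 = Round(s_1, k_1) = 0x96EF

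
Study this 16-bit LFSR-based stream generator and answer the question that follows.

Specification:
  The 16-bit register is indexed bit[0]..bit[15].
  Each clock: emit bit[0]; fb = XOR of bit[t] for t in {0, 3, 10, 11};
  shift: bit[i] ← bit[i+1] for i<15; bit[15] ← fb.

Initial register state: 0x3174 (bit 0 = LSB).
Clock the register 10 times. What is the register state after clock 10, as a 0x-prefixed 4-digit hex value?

reg_0 = 0x3174
clock 1: out=0, reg = 0x18BA
clock 2: out=0, reg = 0x0C5D
clock 3: out=1, reg = 0x062E
clock 4: out=0, reg = 0x0317
clock 5: out=1, reg = 0x818B
clock 6: out=1, reg = 0x40C5
clock 7: out=1, reg = 0xA062
clock 8: out=0, reg = 0x5031
clock 9: out=1, reg = 0xA818
clock 10: out=0, reg = 0x540C

0x540C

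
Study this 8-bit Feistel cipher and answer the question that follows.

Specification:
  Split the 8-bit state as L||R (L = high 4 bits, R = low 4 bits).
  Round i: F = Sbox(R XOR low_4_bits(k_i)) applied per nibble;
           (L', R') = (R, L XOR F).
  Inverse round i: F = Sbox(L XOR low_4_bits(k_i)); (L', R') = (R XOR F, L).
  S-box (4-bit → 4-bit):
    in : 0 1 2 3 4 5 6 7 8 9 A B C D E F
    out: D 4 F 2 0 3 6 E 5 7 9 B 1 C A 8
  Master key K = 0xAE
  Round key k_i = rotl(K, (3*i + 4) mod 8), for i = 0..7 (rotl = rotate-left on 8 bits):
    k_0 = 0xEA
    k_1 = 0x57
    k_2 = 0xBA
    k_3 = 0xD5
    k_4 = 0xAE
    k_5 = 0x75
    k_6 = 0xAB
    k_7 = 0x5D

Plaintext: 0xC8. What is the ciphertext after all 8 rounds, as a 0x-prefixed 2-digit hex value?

0xDE

s_0 = plaintext = 0xC8
s_1 = Round(s_0, k_0) = 0x83
s_2 = Round(s_1, k_1) = 0x38
s_3 = Round(s_2, k_2) = 0x8C
s_4 = Round(s_3, k_3) = 0xCF
s_5 = Round(s_4, k_4) = 0xF8
s_6 = Round(s_5, k_5) = 0x83
s_7 = Round(s_6, k_6) = 0x3D
s_8 = Round(s_7, k_7) = 0xDE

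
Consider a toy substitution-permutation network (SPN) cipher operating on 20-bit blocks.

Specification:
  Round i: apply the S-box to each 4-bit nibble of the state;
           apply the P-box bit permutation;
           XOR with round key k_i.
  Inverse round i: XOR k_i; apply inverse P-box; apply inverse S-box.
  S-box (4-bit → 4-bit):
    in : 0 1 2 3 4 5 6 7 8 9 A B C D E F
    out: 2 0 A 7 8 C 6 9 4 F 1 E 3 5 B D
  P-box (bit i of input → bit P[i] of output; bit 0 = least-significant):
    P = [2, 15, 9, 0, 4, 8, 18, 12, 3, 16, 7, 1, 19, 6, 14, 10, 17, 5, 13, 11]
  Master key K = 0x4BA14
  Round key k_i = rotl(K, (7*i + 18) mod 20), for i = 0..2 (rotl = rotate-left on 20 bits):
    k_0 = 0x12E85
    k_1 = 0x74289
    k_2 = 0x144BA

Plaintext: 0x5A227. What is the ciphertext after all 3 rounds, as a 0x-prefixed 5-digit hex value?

0xEE0D9

s_0 = plaintext = 0x5A227
s_1 = Round(s_0, k_0) = 0x81782
s_2 = Round(s_1, k_1) = 0x3E282
s_3 = Round(s_2, k_2) = 0xEE0D9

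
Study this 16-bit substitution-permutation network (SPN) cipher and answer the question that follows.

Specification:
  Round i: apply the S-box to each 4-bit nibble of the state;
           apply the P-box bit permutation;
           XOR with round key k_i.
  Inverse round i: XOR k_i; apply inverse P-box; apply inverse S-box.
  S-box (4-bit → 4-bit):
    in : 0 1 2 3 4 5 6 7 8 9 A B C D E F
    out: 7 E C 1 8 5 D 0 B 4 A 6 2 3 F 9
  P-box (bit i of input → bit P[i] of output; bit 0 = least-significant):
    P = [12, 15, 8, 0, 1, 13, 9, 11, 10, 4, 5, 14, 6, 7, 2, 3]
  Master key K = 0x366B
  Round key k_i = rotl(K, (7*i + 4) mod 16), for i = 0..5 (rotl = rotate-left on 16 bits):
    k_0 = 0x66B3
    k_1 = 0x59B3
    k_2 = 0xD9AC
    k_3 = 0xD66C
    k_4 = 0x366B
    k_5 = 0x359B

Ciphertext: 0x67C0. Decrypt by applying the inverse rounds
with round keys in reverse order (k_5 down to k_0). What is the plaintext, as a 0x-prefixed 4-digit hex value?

s_0 = ciphertext = 0x67C0
s_1 = InvRound(s_0, k_5) = 0xFA5F
s_2 = InvRound(s_1, k_4) = 0x9E4C
s_3 = InvRound(s_2, k_3) = 0x7247
s_4 = InvRound(s_3, k_2) = 0x89E1
s_5 = InvRound(s_4, k_1) = 0x3A3D
s_6 = InvRound(s_5, k_0) = 0x1FF3

0x1FF3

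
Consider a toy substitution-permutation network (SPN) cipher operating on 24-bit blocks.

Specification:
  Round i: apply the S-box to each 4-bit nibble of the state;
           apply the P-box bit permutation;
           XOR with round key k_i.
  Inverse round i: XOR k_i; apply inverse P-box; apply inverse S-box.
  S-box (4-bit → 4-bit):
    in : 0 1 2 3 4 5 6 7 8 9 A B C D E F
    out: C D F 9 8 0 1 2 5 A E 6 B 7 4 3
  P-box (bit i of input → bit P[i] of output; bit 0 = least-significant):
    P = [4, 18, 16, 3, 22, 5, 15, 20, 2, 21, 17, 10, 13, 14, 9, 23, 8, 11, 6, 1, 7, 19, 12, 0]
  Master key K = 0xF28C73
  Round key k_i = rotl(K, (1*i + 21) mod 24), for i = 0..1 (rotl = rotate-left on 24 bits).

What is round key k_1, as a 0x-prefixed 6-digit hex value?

K = 0xF28C73
k_0 = rotl(K, (1*0+21) mod 24) = rotl(K, 21) = 0x7E518E
k_1 = rotl(K, (1*1+21) mod 24) = rotl(K, 22) = 0xFCA31C

0xFCA31C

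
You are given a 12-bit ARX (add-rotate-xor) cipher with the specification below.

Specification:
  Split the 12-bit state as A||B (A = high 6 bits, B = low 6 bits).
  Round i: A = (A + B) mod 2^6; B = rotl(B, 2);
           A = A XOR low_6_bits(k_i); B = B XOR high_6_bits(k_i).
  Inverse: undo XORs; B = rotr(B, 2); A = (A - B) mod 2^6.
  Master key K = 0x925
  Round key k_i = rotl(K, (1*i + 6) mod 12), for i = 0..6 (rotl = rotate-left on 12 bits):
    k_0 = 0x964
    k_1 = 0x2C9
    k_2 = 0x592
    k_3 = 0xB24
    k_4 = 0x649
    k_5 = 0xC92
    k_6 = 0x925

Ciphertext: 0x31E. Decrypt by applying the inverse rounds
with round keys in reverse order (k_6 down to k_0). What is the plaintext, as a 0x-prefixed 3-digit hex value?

s_0 = ciphertext = 0x31E
s_1 = InvRound(s_0, k_6) = 0xEEE
s_2 = InvRound(s_1, k_5) = 0x887
s_3 = InvRound(s_2, k_4) = 0x127
s_4 = InvRound(s_3, k_3) = 0xBB2
s_5 = InvRound(s_4, k_2) = 0xCC9
s_6 = InvRound(s_5, k_1) = 0x6A0
s_7 = InvRound(s_6, k_0) = 0xB51

0xB51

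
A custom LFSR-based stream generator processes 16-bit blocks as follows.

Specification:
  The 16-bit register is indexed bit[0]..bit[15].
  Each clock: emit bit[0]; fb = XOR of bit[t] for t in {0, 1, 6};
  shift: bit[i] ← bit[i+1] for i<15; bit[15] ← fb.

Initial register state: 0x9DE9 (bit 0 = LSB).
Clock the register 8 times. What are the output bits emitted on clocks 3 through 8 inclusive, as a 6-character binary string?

010111

reg_0 = 0x9DE9
clock 1: out=1, reg = 0x4EF4
clock 2: out=0, reg = 0xA77A
clock 3: out=0, reg = 0x53BD
clock 4: out=1, reg = 0xA9DE
clock 5: out=0, reg = 0x54EF
clock 6: out=1, reg = 0xAA77
clock 7: out=1, reg = 0xD53B
clock 8: out=1, reg = 0x6A9D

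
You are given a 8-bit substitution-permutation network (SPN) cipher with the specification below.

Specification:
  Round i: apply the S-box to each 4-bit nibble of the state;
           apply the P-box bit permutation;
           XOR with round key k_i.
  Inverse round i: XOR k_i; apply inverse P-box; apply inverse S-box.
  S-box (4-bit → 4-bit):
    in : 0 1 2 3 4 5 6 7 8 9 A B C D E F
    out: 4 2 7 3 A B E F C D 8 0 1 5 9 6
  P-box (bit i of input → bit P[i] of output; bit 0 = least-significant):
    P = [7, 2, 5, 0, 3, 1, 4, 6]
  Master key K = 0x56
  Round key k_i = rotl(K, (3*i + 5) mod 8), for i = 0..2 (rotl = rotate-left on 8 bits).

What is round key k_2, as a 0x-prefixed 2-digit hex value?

0xB2

K = 0x56
k_0 = rotl(K, (3*0+5) mod 8) = rotl(K, 5) = 0xCA
k_1 = rotl(K, (3*1+5) mod 8) = rotl(K, 0) = 0x56
k_2 = rotl(K, (3*2+5) mod 8) = rotl(K, 3) = 0xB2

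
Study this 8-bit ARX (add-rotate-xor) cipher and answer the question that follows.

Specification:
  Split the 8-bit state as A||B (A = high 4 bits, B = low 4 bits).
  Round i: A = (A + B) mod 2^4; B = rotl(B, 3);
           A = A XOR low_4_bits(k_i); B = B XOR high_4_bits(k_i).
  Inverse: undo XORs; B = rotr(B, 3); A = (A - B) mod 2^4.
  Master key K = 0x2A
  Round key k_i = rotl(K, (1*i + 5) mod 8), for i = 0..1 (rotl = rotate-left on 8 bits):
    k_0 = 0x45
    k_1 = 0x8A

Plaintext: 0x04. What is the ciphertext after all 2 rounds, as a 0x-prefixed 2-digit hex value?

s_0 = plaintext = 0x04
s_1 = Round(s_0, k_0) = 0x16
s_2 = Round(s_1, k_1) = 0xDB

0xDB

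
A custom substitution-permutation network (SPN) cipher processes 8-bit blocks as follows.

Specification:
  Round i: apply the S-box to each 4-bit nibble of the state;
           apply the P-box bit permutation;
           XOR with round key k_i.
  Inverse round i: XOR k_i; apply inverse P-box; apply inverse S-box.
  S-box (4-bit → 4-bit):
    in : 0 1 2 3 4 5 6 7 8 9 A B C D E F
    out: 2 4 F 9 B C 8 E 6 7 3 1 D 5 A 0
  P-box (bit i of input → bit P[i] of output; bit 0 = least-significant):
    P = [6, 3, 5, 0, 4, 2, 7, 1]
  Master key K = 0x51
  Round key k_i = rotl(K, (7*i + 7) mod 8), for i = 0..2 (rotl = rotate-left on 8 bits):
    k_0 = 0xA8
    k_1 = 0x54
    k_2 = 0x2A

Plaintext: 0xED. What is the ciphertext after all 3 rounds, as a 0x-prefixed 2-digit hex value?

0xB8

s_0 = plaintext = 0xED
s_1 = Round(s_0, k_0) = 0xCE
s_2 = Round(s_1, k_1) = 0xCF
s_3 = Round(s_2, k_2) = 0xB8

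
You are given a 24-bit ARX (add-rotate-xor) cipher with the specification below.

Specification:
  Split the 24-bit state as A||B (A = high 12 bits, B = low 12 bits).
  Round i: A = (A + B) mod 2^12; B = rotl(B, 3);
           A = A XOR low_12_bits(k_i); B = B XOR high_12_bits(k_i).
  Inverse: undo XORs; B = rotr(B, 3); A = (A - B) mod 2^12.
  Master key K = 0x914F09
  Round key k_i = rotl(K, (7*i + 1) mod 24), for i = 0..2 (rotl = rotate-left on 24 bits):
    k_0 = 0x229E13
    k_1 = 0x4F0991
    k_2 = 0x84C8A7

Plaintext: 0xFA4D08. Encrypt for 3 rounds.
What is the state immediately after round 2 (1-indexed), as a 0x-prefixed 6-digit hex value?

s_0 = plaintext = 0xFA4D08
s_1 = Round(s_0, k_0) = 0x2BFA6F
s_2 = Round(s_1, k_1) = 0x4BF78D
s_3 = Round(s_2, k_2) = 0x4EB427

0x4BF78D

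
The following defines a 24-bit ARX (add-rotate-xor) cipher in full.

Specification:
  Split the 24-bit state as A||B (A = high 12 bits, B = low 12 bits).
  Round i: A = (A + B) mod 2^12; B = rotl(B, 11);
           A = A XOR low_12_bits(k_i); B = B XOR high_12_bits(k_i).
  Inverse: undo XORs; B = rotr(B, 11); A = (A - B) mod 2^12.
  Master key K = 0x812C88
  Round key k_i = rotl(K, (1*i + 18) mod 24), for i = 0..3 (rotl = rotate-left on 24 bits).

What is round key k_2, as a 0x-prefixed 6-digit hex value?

0x8812C8

K = 0x812C88
k_0 = rotl(K, (1*0+18) mod 24) = rotl(K, 18) = 0x2204B2
k_1 = rotl(K, (1*1+18) mod 24) = rotl(K, 19) = 0x440964
k_2 = rotl(K, (1*2+18) mod 24) = rotl(K, 20) = 0x8812C8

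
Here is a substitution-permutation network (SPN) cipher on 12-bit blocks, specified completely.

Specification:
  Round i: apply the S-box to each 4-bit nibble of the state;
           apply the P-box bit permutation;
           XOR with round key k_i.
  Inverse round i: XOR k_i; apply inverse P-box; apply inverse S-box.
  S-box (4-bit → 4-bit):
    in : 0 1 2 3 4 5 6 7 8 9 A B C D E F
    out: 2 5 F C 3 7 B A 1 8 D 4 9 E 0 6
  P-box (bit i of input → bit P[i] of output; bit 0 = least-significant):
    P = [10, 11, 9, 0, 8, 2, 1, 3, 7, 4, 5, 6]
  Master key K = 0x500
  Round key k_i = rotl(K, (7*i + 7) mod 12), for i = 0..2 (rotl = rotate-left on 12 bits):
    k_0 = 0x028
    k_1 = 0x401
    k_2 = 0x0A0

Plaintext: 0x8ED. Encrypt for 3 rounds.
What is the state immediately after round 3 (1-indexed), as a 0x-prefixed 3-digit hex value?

0x611

s_0 = plaintext = 0x8ED
s_1 = Round(s_0, k_0) = 0xAA9
s_2 = Round(s_1, k_1) = 0x5EA
s_3 = Round(s_2, k_2) = 0x611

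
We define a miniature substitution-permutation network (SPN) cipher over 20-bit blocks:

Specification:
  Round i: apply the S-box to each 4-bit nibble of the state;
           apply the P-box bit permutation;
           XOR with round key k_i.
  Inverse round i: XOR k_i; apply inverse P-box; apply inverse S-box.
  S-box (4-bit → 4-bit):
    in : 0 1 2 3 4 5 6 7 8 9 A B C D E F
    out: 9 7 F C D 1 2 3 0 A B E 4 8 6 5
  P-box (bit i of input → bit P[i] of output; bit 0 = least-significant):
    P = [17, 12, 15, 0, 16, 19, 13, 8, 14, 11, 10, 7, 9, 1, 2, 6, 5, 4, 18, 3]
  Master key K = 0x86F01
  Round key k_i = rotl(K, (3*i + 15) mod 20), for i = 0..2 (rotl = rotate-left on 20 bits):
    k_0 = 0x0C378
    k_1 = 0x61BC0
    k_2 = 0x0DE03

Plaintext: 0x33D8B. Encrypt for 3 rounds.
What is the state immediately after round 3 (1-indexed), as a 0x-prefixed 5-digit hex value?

0x8DA47

s_0 = plaintext = 0x33D8B
s_1 = Round(s_0, k_0) = 0x453B5
s_2 = Round(s_1, k_1) = 0x83C68
s_3 = Round(s_2, k_2) = 0x8DA47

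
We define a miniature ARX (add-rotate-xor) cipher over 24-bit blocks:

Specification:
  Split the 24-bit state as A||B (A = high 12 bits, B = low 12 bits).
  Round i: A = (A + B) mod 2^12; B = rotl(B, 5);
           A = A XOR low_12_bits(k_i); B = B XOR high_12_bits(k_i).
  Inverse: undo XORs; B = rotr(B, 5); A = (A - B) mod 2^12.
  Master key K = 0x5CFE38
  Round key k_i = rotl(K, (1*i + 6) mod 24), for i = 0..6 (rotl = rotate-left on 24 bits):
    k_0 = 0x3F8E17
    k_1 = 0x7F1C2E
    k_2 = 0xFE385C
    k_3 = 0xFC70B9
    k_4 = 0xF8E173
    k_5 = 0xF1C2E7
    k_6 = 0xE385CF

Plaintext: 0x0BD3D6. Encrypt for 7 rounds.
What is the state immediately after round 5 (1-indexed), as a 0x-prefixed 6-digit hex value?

0x63D891

s_0 = plaintext = 0x0BD3D6
s_1 = Round(s_0, k_0) = 0xA8493F
s_2 = Round(s_1, k_1) = 0xFED003
s_3 = Round(s_2, k_2) = 0x7ACF83
s_4 = Round(s_3, k_3) = 0x796FB8
s_5 = Round(s_4, k_4) = 0x63D891
s_6 = Round(s_5, k_5) = 0xC29D2D
s_7 = Round(s_6, k_6) = 0xC99B82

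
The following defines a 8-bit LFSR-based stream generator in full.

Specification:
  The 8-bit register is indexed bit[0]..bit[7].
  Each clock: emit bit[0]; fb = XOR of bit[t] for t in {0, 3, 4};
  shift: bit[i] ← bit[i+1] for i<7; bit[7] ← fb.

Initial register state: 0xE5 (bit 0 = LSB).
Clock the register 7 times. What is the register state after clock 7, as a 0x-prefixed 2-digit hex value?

reg_0 = 0xE5
clock 1: out=1, reg = 0xF2
clock 2: out=0, reg = 0xF9
clock 3: out=1, reg = 0xFC
clock 4: out=0, reg = 0x7E
clock 5: out=0, reg = 0x3F
clock 6: out=1, reg = 0x9F
clock 7: out=1, reg = 0xCF

0xCF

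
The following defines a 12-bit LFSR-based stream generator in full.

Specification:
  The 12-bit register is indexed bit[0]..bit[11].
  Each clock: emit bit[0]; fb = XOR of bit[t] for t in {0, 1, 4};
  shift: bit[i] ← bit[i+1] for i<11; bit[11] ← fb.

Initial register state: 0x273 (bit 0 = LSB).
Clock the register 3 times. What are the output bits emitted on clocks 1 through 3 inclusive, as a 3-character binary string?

reg_0 = 0x273
clock 1: out=1, reg = 0x939
clock 2: out=1, reg = 0x49C
clock 3: out=0, reg = 0xA4E

110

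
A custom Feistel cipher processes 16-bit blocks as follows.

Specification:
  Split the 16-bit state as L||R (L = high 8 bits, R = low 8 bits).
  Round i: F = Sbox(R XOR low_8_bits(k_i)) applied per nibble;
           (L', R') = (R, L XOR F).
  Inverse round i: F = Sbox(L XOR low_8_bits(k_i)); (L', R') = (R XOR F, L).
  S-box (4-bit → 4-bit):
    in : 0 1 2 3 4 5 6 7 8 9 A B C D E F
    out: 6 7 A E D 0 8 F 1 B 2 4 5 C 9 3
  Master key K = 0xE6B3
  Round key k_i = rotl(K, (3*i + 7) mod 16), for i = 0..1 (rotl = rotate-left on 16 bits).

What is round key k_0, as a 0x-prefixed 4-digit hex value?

0x59F3

K = 0xE6B3
k_0 = rotl(K, (3*0+7) mod 16) = rotl(K, 7) = 0x59F3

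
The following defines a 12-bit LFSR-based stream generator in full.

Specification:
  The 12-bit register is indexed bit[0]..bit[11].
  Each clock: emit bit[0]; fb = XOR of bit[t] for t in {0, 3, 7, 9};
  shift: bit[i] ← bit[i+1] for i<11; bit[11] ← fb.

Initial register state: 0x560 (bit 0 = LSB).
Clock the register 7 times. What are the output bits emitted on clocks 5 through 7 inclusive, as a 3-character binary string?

reg_0 = 0x560
clock 1: out=0, reg = 0x2B0
clock 2: out=0, reg = 0x158
clock 3: out=0, reg = 0x8AC
clock 4: out=0, reg = 0x456
clock 5: out=0, reg = 0x22B
clock 6: out=1, reg = 0x915
clock 7: out=1, reg = 0xC8A

011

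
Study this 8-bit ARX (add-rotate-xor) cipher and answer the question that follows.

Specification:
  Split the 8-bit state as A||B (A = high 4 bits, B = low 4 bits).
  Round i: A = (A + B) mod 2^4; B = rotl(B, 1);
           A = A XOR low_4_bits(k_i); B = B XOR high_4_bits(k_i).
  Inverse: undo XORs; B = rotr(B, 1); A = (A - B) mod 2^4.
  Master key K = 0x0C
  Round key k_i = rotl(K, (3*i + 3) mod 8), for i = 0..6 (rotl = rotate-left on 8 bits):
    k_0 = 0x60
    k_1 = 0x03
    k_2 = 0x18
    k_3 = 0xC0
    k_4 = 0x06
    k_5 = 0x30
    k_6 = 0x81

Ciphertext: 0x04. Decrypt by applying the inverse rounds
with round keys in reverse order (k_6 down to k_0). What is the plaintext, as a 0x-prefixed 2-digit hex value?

s_0 = ciphertext = 0x04
s_1 = InvRound(s_0, k_6) = 0xB6
s_2 = InvRound(s_1, k_5) = 0x1A
s_3 = InvRound(s_2, k_4) = 0x25
s_4 = InvRound(s_3, k_3) = 0x6C
s_5 = InvRound(s_4, k_2) = 0x0E
s_6 = InvRound(s_5, k_1) = 0xC7
s_7 = InvRound(s_6, k_0) = 0x48

0x48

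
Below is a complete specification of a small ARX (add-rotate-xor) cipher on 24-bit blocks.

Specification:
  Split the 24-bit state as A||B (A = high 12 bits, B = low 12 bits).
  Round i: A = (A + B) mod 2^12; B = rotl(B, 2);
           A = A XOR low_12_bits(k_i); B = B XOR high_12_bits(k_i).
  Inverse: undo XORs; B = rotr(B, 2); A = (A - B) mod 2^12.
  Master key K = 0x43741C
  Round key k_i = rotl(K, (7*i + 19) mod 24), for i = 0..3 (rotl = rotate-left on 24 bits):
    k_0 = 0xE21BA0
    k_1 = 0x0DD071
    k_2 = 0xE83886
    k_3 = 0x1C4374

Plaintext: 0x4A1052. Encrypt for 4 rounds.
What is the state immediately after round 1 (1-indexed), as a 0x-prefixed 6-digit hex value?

s_0 = plaintext = 0x4A1052
s_1 = Round(s_0, k_0) = 0xF53F69
s_2 = Round(s_1, k_1) = 0xECDD7A
s_3 = Round(s_2, k_2) = 0x4C1B68
s_4 = Round(s_3, k_3) = 0x35DC66

0xF53F69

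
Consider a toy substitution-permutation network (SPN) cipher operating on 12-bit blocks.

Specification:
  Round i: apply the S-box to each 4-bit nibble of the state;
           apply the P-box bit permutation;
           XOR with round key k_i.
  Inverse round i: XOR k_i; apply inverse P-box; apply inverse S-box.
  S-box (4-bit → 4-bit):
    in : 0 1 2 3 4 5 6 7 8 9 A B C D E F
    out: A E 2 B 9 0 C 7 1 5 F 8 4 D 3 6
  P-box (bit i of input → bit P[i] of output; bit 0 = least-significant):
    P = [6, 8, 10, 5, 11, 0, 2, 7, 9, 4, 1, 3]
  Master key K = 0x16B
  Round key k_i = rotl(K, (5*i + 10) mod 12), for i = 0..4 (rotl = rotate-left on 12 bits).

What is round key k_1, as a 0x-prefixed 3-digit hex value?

K = 0x16B
k_0 = rotl(K, (5*0+10) mod 12) = rotl(K, 10) = 0xC5A
k_1 = rotl(K, (5*1+10) mod 12) = rotl(K, 3) = 0xB58

0xB58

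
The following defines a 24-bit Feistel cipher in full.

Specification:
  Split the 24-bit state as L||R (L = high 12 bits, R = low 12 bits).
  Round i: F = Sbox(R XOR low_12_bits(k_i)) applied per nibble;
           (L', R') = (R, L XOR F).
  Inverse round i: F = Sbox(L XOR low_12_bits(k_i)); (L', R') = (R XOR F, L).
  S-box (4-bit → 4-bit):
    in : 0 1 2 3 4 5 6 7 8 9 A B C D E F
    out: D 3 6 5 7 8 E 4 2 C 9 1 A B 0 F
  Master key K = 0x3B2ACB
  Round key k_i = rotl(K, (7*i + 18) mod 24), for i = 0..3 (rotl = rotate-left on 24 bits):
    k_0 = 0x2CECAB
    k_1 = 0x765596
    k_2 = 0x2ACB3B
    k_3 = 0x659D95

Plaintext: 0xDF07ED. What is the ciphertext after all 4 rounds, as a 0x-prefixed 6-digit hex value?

s_0 = plaintext = 0xDF07ED
s_1 = Round(s_0, k_0) = 0x7EDC8E
s_2 = Round(s_1, k_1) = 0xC8EBDF
s_3 = Round(s_2, k_2) = 0xBDF189
s_4 = Round(s_3, k_3) = 0x1891E5

0x1891E5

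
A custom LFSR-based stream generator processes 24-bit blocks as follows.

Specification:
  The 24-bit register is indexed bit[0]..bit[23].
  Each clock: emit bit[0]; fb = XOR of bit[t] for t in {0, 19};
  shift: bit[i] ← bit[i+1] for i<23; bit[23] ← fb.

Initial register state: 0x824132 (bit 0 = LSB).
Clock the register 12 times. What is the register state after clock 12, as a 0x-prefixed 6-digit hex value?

0xD62824

reg_0 = 0x824132
clock 1: out=0, reg = 0x412099
clock 2: out=1, reg = 0xA0904C
clock 3: out=0, reg = 0x504826
clock 4: out=0, reg = 0x282413
clock 5: out=1, reg = 0x141209
clock 6: out=1, reg = 0x8A0904
clock 7: out=0, reg = 0xC50482
clock 8: out=0, reg = 0x628241
clock 9: out=1, reg = 0xB14120
clock 10: out=0, reg = 0x58A090
clock 11: out=0, reg = 0xAC5048
clock 12: out=0, reg = 0xD62824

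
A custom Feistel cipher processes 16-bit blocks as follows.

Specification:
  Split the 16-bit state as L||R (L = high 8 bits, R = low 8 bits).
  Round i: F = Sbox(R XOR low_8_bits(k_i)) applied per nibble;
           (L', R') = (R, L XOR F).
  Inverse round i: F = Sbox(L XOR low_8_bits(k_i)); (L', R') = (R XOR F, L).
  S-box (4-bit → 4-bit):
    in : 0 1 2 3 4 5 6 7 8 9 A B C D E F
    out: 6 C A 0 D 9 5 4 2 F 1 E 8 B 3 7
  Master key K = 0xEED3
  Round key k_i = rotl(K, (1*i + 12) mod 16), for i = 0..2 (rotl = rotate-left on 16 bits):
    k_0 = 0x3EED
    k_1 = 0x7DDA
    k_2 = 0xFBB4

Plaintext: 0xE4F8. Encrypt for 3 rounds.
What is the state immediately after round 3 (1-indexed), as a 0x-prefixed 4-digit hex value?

s_0 = plaintext = 0xE4F8
s_1 = Round(s_0, k_0) = 0xF82D
s_2 = Round(s_1, k_1) = 0x2D8C
s_3 = Round(s_2, k_2) = 0x8C2F

0x8C2F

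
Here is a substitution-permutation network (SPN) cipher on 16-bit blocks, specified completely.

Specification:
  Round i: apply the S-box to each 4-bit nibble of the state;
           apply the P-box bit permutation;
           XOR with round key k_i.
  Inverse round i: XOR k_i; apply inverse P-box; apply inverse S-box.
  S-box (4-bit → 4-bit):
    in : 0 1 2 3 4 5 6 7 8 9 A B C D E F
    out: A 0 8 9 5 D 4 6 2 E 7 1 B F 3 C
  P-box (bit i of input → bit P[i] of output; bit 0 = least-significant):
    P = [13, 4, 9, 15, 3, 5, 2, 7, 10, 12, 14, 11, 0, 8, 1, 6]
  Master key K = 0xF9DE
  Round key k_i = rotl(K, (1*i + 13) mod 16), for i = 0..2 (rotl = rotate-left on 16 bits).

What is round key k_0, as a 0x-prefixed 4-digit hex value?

0xDF3B

K = 0xF9DE
k_0 = rotl(K, (1*0+13) mod 16) = rotl(K, 13) = 0xDF3B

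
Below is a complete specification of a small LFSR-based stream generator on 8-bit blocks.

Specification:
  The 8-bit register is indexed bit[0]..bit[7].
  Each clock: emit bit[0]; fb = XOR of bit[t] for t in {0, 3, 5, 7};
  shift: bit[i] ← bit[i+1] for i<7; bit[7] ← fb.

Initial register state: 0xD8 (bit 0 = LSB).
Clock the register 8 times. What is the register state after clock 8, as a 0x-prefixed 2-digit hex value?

reg_0 = 0xD8
clock 1: out=0, reg = 0x6C
clock 2: out=0, reg = 0x36
clock 3: out=0, reg = 0x9B
clock 4: out=1, reg = 0xCD
clock 5: out=1, reg = 0xE6
clock 6: out=0, reg = 0x73
clock 7: out=1, reg = 0x39
clock 8: out=1, reg = 0x9C

0x9C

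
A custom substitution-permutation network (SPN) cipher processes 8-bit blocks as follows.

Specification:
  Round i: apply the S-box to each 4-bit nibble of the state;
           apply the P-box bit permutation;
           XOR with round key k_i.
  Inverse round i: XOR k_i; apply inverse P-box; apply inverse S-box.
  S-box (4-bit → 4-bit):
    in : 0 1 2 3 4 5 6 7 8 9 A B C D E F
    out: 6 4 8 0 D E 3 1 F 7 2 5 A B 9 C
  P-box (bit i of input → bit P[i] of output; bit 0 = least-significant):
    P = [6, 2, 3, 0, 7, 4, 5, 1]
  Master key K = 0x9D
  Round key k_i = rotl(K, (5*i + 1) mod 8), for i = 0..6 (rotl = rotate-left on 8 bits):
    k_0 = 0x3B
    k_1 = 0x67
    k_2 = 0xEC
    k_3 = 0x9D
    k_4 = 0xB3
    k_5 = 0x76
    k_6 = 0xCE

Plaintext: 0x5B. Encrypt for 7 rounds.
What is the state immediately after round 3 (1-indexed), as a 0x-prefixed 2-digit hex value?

0xBB

s_0 = plaintext = 0x5B
s_1 = Round(s_0, k_0) = 0x41
s_2 = Round(s_1, k_1) = 0xCD
s_3 = Round(s_2, k_2) = 0xBB
s_4 = Round(s_3, k_3) = 0x75
s_5 = Round(s_4, k_4) = 0x3E
s_6 = Round(s_5, k_5) = 0x37
s_7 = Round(s_6, k_6) = 0x8E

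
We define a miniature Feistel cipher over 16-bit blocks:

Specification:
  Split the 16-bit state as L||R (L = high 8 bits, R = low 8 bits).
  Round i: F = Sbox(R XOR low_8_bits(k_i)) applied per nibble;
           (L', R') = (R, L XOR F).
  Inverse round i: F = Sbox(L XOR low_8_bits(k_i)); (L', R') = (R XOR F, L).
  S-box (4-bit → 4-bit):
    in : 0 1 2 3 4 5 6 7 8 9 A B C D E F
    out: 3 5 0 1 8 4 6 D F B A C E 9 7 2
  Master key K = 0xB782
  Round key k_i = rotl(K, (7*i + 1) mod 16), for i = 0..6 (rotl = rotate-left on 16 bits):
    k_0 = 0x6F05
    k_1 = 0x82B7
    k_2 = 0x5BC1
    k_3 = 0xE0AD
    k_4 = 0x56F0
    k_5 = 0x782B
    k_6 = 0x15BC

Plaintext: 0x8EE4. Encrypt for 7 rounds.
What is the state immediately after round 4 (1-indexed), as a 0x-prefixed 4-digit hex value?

s_0 = plaintext = 0x8EE4
s_1 = Round(s_0, k_0) = 0xE4FB
s_2 = Round(s_1, k_1) = 0xFB6A
s_3 = Round(s_2, k_2) = 0x6A57
s_4 = Round(s_3, k_3) = 0x5740
s_5 = Round(s_4, k_4) = 0x4094
s_6 = Round(s_5, k_5) = 0x9482
s_7 = Round(s_6, k_6) = 0x8283

0x5740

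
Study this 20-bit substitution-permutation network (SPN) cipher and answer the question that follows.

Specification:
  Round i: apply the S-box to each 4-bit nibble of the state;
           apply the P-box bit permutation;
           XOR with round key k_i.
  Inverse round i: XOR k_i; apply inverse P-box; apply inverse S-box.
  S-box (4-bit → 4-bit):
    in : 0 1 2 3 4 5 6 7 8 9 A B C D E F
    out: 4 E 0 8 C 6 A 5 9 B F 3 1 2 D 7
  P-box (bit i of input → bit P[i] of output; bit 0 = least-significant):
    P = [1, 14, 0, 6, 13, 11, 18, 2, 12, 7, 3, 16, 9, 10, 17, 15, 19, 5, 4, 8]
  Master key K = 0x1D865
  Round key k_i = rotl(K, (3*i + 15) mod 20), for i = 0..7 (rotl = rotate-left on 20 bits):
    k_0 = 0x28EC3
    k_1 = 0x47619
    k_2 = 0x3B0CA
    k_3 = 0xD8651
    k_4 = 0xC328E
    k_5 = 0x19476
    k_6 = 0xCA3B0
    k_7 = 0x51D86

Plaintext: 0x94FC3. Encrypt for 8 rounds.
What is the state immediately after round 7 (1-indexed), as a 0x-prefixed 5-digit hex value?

0x95357

s_0 = plaintext = 0x94FC3
s_1 = Round(s_0, k_0) = 0x83F2B
s_2 = Round(s_1, k_1) = 0xCA793
s_3 = Round(s_2, k_2) = 0x90E86
s_4 = Round(s_3, k_3) = 0x6F73D
s_5 = Round(s_4, k_4) = 0xE65A2
s_6 = Round(s_5, k_5) = 0xD39EA
s_7 = Round(s_6, k_6) = 0x95357
s_8 = Round(s_7, k_7) = 0xA10A5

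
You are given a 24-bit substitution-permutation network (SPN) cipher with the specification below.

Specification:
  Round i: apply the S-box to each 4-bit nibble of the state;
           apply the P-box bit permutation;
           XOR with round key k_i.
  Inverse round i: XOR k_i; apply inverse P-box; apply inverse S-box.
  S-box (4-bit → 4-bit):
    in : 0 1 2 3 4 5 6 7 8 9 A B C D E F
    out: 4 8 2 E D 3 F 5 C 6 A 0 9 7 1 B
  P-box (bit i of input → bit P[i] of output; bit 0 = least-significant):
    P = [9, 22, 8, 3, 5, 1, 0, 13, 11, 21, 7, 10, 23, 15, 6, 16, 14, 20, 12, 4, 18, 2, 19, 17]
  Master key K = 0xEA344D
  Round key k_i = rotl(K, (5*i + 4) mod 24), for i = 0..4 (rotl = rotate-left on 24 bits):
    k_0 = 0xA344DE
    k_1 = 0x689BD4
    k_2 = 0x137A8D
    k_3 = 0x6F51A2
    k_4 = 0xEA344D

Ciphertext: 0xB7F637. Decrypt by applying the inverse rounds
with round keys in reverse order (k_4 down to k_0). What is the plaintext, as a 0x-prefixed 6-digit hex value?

0x2D75FA

s_0 = ciphertext = 0xB7F637
s_1 = InvRound(s_0, k_4) = 0x7F3B5F
s_2 = InvRound(s_1, k_3) = 0x2F074C
s_3 = InvRound(s_2, k_2) = 0x7D0680
s_4 = InvRound(s_3, k_1) = 0x533CB0
s_5 = InvRound(s_4, k_0) = 0x2D75FA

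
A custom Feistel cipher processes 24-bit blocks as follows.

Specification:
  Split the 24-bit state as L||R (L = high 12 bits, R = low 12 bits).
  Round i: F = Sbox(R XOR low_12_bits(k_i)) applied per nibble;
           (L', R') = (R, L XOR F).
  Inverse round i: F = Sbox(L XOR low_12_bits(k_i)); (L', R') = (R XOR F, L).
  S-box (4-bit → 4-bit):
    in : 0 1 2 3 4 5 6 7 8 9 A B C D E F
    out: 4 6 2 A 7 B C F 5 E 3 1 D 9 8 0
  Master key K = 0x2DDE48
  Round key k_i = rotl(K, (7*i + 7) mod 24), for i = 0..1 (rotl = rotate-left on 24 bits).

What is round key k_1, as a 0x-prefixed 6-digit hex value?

K = 0x2DDE48
k_0 = rotl(K, (7*0+7) mod 24) = rotl(K, 7) = 0xEF2416
k_1 = rotl(K, (7*1+7) mod 24) = rotl(K, 14) = 0x920B77

0x920B77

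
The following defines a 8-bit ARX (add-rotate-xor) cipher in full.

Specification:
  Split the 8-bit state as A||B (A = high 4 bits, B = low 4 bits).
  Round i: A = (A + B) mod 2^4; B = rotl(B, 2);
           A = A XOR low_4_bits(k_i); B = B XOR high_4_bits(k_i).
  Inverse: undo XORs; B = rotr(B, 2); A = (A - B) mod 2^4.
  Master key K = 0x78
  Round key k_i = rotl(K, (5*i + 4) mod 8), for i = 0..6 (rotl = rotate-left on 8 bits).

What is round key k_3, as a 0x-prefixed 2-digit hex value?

K = 0x78
k_0 = rotl(K, (5*0+4) mod 8) = rotl(K, 4) = 0x87
k_1 = rotl(K, (5*1+4) mod 8) = rotl(K, 1) = 0xF0
k_2 = rotl(K, (5*2+4) mod 8) = rotl(K, 6) = 0x1E
k_3 = rotl(K, (5*3+4) mod 8) = rotl(K, 3) = 0xC3

0xC3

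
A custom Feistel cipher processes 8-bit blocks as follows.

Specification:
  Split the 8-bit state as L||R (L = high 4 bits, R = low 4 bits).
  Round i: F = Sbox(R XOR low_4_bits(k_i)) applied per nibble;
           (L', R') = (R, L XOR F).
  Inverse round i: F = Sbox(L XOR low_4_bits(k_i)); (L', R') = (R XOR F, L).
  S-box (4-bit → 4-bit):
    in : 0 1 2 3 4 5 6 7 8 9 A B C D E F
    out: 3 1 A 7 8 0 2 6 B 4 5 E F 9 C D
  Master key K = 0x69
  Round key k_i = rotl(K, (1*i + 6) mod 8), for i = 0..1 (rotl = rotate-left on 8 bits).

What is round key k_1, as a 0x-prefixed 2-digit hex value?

K = 0x69
k_0 = rotl(K, (1*0+6) mod 8) = rotl(K, 6) = 0x5A
k_1 = rotl(K, (1*1+6) mod 8) = rotl(K, 7) = 0xB4

0xB4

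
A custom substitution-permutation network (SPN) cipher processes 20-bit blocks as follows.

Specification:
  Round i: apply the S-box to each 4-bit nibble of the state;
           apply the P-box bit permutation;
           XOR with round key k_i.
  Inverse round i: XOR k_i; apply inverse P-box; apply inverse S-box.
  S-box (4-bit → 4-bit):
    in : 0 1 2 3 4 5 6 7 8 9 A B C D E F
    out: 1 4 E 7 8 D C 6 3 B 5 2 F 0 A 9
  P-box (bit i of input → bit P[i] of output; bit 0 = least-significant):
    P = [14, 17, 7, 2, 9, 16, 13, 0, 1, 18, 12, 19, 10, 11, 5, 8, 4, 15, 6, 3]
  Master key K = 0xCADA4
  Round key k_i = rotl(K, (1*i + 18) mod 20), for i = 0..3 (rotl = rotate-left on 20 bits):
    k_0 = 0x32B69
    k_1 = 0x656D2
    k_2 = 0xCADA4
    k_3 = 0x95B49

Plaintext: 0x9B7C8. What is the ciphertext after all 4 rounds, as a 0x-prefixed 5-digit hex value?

s_0 = plaintext = 0x9B7C8
s_1 = Round(s_0, k_0) = 0x4D170
s_2 = Round(s_1, k_1) = 0x726DA
s_3 = Round(s_2, k_2) = 0x47444
s_4 = Round(s_3, k_3) = 0x15364

0x15364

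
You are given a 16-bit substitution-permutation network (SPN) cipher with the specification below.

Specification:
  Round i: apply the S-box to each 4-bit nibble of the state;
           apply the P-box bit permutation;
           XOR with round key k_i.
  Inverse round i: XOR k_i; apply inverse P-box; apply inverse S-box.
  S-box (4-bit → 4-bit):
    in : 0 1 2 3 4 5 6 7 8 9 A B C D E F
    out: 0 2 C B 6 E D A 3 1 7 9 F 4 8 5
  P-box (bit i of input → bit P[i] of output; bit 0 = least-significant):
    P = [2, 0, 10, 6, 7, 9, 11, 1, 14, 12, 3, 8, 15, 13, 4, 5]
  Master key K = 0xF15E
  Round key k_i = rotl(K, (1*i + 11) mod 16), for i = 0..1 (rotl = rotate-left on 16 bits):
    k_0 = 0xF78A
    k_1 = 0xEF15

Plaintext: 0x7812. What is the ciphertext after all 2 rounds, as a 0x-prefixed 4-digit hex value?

0x5B12

s_0 = plaintext = 0x7812
s_1 = Round(s_0, k_0) = 0x81EA
s_2 = Round(s_1, k_1) = 0x5B12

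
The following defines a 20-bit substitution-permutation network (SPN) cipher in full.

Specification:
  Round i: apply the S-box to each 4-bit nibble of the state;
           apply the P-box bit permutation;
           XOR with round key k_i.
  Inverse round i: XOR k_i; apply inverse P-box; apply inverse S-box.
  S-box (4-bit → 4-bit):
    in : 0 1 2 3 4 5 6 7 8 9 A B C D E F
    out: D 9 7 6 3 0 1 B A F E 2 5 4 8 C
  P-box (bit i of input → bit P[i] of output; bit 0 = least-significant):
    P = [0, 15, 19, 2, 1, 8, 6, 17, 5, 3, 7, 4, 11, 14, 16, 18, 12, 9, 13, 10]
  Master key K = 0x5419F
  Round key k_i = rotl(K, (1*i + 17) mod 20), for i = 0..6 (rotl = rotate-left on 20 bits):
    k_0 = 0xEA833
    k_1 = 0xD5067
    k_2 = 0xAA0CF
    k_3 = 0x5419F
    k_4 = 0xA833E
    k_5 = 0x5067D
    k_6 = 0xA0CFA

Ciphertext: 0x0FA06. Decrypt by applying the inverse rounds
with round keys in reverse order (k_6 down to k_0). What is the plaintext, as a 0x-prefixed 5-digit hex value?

0xB1A95

s_0 = ciphertext = 0x0FA06
s_1 = InvRound(s_0, k_6) = 0x9B9FA
s_2 = InvRound(s_1, k_5) = 0x91D49
s_3 = InvRound(s_2, k_4) = 0x7C107
s_4 = InvRound(s_3, k_3) = 0x55AEB
s_5 = InvRound(s_4, k_2) = 0x296EA
s_6 = InvRound(s_5, k_1) = 0x8A3E9
s_7 = InvRound(s_6, k_0) = 0xB1A95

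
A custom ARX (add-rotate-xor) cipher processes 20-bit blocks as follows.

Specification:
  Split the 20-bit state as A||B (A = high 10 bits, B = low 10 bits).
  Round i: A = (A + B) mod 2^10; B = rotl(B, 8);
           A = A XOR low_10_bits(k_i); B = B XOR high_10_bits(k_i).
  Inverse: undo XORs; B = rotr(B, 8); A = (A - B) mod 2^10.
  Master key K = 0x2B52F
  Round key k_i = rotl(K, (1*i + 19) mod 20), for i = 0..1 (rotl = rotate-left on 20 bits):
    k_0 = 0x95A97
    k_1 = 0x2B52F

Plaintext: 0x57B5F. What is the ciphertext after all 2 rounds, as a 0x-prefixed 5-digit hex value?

0xA11CD

s_0 = plaintext = 0x57B5F
s_1 = Round(s_0, k_0) = 0x8A981
s_2 = Round(s_1, k_1) = 0xA11CD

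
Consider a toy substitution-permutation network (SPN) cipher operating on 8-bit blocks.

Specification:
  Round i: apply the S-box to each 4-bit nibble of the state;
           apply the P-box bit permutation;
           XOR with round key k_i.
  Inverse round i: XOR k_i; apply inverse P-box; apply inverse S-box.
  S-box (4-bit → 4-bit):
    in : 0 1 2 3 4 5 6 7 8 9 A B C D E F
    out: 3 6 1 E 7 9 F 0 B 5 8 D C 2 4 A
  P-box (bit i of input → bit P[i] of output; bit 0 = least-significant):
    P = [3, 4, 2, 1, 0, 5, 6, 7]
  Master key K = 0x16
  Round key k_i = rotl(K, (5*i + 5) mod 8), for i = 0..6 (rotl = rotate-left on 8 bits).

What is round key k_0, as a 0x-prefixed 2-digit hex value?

K = 0x16
k_0 = rotl(K, (5*0+5) mod 8) = rotl(K, 5) = 0xC2

0xC2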